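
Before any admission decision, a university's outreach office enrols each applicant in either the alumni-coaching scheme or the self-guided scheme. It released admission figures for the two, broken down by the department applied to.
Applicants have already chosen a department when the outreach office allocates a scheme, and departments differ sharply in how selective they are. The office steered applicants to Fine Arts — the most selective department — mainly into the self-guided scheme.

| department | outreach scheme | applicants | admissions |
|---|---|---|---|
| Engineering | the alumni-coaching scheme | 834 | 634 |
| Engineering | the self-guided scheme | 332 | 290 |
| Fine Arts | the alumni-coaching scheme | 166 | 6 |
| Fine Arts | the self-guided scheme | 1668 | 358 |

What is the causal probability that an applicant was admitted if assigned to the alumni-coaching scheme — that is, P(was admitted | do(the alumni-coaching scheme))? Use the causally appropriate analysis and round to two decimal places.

0.32

The department-specific comparison favours the self-guided scheme throughout, but the pooled figures favour the alumni-coaching scheme. The question is whether to condition on department.
Department is set before the outreach scheme has any effect — it is not caused by the outreach scheme — and it independently drives the outcome. That makes it a confounder, so the causal comparison is within department levels.
Standardising the alumni-coaching scheme to the population department mix: 0.389·634/834 + 0.611·6/166 = 0.318.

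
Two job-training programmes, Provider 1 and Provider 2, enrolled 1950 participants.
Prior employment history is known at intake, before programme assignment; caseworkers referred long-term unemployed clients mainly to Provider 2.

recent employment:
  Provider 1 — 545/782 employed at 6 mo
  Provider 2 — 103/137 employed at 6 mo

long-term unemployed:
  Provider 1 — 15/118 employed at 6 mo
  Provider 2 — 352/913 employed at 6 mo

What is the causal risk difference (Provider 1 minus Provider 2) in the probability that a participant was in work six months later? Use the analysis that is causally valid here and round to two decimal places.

Nothing the programme does changes prior employment history; the imbalance is an allocation artefact. With prior employment history also predicting the outcome, the pooled figure is confounded, and the within-stratum comparison is the causal one.
Adjusting over the population distribution of prior employment history: 0.471·(0.697−0.752) + 0.529·(0.127−0.386) = -0.163.

-0.16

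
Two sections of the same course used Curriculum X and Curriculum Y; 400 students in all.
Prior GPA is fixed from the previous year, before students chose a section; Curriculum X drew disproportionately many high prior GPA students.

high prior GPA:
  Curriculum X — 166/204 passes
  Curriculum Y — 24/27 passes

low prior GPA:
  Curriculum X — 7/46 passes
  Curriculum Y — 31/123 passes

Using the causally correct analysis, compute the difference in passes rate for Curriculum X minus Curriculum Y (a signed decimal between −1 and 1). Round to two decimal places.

The imbalance in prior GPA band arose from how students were allocated, not from anything the teaching method did; and prior GPA band independently affects the outcome. The pooled gap is confounded — condition on prior GPA band.
Adjusting over the population distribution of prior GPA band: 0.578·(0.814−0.889) + 0.422·(0.152−0.252) = -0.086.

-0.09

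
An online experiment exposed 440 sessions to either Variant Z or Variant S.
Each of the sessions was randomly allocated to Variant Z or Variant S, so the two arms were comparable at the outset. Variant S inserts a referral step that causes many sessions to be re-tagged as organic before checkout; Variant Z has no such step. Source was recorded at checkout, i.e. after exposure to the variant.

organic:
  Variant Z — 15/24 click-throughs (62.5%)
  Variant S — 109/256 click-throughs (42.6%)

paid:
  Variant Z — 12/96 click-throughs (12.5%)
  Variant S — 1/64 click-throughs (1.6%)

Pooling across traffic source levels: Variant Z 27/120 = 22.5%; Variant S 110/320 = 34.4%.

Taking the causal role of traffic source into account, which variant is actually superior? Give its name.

Variant S

Traffic source lies on the pathway variant → traffic source → outcome, so adjusting for it blocks the indirect effect. For the total causal effect of variant, use the unadjusted pooled rates.
Pooled: Variant Z 22.5% vs Variant S 34.4%; Variant S is higher overall.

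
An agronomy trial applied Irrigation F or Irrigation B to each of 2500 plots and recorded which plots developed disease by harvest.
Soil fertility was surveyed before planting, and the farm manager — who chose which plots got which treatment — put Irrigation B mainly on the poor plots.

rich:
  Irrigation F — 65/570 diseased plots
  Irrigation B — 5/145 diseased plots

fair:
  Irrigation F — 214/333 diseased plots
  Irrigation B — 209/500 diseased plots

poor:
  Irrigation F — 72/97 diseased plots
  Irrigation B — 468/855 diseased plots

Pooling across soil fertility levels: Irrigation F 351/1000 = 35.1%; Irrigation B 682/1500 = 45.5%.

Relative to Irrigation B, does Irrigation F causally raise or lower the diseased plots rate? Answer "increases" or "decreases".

increases

Nothing the irrigation does changes soil fertility; the imbalance is an allocation artefact. With soil fertility also predicting the outcome, the pooled figure is confounded, and the within-stratum comparison is the causal one.
Within each level — rich: 11.4% vs 3.4%; fair: 64.3% vs 41.8%; poor: 74.2% vs 54.7% — Irrigation B is lower every time.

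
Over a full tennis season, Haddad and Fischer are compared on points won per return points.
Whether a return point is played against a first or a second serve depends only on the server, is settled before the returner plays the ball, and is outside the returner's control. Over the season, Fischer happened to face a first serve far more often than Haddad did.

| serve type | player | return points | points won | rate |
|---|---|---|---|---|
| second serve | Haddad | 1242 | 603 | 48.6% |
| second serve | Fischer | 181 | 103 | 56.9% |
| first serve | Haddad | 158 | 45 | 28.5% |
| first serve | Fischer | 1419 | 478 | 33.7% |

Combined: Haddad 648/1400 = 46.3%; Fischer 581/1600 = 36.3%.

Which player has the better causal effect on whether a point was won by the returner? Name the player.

Fischer

Within every serve type level Fischer has the higher rate, yet pooled Haddad does — Simpson's reversal.
Serve type is set before the player has any effect — it is not caused by the player — and it independently drives the outcome. That makes it a confounder, so the causal comparison is within serve type levels.
Within each level — second serve: 48.6% vs 56.9%; first serve: 28.5% vs 33.7% — Fischer is higher every time.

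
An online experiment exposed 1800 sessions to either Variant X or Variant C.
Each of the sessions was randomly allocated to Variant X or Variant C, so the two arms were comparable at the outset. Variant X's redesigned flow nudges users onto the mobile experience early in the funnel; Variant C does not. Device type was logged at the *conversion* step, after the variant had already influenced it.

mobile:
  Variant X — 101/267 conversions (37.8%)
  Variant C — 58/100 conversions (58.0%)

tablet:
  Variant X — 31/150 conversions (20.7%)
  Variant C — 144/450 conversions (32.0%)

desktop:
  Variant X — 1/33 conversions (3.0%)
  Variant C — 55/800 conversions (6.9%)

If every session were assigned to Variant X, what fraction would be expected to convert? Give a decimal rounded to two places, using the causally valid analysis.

The stratified and pooled comparisons disagree (Variant C wins within each device type; Variant X wins overall), so the answer turns on the causal role of device type.
Stratifying would compare variants among sessions the variants themselves sorted into device type groups — a form of selection on an intermediate. The unconditioned pooled rates give the total causal effect.
So P(outcome | do(Variant X)) is just the pooled rate for Variant X: 133/450 = 0.296.

0.30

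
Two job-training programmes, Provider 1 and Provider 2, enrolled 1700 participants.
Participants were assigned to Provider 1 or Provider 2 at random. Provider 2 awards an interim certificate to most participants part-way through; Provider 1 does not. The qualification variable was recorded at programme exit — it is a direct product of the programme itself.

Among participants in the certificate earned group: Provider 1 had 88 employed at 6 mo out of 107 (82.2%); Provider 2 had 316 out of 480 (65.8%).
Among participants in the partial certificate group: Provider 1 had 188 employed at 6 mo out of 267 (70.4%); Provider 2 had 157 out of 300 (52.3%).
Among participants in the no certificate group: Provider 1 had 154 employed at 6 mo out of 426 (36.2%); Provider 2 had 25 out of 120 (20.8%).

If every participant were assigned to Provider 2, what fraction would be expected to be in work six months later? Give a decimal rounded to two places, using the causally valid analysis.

0.55

Provider 1 is higher inside every qualification attained during the programme stratum but Provider 2 is higher in aggregate. Whether to stratify depends on how qualification attained during the programme relates to the programme.
Qualification attained during the programme here is a post-treatment variable shaped by the programme; conditioning on it would introduce bias rather than remove it. The overall comparison is the causal one.
So P(outcome | do(Provider 2)) is just the pooled rate for Provider 2: 498/900 = 0.553.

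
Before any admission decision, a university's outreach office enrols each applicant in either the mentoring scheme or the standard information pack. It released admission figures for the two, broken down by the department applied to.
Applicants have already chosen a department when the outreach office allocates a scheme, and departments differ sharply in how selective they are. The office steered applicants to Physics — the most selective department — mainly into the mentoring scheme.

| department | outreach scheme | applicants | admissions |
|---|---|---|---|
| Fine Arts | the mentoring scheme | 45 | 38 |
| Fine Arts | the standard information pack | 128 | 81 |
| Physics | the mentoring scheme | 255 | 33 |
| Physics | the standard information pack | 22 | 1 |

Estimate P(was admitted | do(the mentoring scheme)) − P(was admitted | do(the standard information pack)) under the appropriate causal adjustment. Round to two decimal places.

+0.13

Here department is a common cause — it drives both which outreach scheme a case falls under and the outcome. The crude comparison mixes populations; the stratum-specific rates are the causally relevant ones.
Adjusting over the population distribution of department: 0.384·(0.844−0.633) + 0.616·(0.129−0.045) = +0.133.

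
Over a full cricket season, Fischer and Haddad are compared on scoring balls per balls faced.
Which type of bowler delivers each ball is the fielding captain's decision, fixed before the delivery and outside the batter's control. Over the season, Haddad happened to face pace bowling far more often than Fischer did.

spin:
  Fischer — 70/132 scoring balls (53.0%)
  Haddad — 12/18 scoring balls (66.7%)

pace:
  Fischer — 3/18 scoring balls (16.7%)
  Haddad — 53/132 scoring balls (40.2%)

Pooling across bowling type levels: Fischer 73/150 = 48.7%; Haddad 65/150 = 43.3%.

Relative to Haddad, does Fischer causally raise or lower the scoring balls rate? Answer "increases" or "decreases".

decreases

Bowling type differs across players for reasons unrelated to any effect of the player itself, and it separately predicts the outcome — a classic confounder. We must compare within bowling type levels.
Within each level — spin: 53.0% vs 66.7%; pace: 16.7% vs 40.2% — Haddad is higher every time.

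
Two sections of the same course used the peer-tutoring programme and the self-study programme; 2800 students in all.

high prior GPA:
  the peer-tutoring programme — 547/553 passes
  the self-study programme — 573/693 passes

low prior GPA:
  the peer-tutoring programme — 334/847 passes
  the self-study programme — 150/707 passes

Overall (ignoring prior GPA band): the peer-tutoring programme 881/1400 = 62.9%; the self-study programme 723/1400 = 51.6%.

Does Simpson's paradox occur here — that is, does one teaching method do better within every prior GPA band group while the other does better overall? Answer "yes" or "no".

Within each prior GPA band level (high prior GPA 98.9% vs 82.7%; low prior GPA 39.4% vs 21.2%), the peer-tutoring programme has the higher rate every time. Pooled: 62.9% vs 51.6% — the peer-tutoring programme has the higher rate overall. They agree.

no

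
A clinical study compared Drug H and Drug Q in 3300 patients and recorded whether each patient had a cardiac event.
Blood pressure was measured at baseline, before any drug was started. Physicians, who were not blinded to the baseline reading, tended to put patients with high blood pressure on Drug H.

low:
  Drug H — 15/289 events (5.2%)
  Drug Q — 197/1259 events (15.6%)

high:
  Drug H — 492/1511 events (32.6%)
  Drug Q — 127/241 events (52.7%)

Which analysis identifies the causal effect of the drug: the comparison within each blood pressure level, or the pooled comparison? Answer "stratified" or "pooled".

The blood pressure-specific comparison favours Drug H throughout, but the pooled figures favour Drug Q. The question is whether to condition on blood pressure.
Blood pressure satisfies the back-door criterion: it is not a descendant of the drug, and it blocks the spurious path from drug to outcome. Adjusting for it (i.e., using the within-blood pressure rates) gives the causal effect.
Within each level — low: 5.2% vs 15.6%; high: 32.6% vs 52.7% — Drug H is lower every time.

stratified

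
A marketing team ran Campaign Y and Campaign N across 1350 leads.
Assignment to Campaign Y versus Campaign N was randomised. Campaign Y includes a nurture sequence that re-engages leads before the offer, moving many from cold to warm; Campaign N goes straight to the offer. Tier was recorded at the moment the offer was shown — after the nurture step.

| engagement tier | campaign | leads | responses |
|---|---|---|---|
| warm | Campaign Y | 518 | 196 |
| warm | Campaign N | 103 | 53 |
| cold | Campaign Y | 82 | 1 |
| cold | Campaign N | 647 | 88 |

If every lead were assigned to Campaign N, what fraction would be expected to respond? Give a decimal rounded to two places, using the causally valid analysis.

Engagement tier is recorded after the campaign and is itself shifted by it — it sits on the causal path from campaign to outcome. Conditioning on a mediator would strip out part of the effect we want; the pooled comparison gives the total causal effect.
So P(outcome | do(Campaign N)) is just the pooled rate for Campaign N: 141/750 = 0.188.

0.19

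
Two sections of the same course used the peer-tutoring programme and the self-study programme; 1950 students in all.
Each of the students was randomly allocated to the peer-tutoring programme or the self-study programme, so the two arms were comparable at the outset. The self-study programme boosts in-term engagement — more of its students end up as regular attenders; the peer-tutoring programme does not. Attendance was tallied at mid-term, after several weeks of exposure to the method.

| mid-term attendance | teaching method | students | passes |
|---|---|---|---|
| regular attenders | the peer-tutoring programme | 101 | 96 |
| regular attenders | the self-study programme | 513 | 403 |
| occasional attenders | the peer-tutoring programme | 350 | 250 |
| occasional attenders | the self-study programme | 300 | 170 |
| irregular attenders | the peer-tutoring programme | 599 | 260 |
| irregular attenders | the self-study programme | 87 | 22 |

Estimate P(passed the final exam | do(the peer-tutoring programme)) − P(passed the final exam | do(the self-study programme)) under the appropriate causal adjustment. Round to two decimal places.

the peer-tutoring programme is higher inside every mid-term attendance stratum but the self-study programme is higher in aggregate. Whether to stratify depends on how mid-term attendance relates to the teaching method.
Because the teaching method influences mid-term attendance, mid-term attendance is a post-treatment mediator, not a confounder. Stratifying on it would bias the estimate; the causal effect is the crude pooled difference.
The causal difference is the pooled difference: 0.577 − 0.661 = -0.084.

-0.08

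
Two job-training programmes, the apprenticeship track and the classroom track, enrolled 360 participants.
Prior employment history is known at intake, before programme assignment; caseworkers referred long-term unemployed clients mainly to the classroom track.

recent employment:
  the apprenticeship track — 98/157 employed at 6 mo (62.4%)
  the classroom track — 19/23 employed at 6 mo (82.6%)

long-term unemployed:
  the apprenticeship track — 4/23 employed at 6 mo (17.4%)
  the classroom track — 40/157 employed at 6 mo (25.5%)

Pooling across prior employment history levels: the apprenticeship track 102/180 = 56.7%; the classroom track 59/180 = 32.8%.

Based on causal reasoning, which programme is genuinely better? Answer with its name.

Here prior employment history is a common cause — it drives both which programme a case falls under and the outcome. The crude comparison mixes populations; the stratum-specific rates are the causally relevant ones.
Within each level — recent employment: 62.4% vs 82.6%; long-term unemployed: 17.4% vs 25.5% — the classroom track is higher every time.

the classroom track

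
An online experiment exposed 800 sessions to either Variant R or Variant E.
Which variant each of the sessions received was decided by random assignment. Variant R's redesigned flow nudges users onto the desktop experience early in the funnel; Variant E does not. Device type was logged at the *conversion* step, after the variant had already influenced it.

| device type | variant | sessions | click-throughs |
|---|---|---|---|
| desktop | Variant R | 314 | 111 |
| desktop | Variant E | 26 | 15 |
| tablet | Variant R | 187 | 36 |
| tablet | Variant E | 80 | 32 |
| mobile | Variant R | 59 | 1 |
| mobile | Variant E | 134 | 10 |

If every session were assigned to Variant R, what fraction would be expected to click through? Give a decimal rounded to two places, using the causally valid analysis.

0.26

The stratified and pooled comparisons disagree (Variant E wins within each device type; Variant R wins overall), so the answer turns on the causal role of device type.
Device type is downstream of the variant. One should not condition on a consequence of treatment, so the overall rates are the right comparison.
So P(outcome | do(Variant R)) is just the pooled rate for Variant R: 148/560 = 0.264.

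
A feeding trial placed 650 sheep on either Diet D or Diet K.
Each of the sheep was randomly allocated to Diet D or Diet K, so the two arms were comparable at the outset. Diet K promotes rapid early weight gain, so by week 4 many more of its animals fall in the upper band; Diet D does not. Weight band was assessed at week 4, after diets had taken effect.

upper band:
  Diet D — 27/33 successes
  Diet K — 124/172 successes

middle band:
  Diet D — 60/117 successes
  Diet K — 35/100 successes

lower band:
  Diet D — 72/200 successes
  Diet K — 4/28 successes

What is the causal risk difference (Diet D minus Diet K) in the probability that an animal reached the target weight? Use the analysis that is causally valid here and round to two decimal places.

-0.09

Diet D is higher inside every week-4 weight band stratum but Diet K is higher in aggregate. Whether to stratify depends on how week-4 weight band relates to the diet.
Week-4 weight band is recorded after the diet and is itself shifted by it — it sits on the causal path from diet to outcome. Conditioning on a mediator would strip out part of the effect we want; the pooled comparison gives the total causal effect.
The causal difference is the pooled difference: 0.454 − 0.543 = -0.089.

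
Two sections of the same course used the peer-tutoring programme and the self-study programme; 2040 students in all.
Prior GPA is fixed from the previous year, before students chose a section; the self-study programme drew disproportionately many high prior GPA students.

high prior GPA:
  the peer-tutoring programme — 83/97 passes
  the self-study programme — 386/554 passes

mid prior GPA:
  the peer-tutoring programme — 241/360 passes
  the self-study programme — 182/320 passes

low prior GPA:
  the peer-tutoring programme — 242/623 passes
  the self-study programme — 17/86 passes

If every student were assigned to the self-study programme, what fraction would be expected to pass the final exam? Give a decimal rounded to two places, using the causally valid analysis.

0.48

Within every prior GPA band level the peer-tutoring programme has the higher rate, yet pooled the self-study programme does — Simpson's reversal.
Prior GPA band is set before the teaching method has any effect — it is not caused by the teaching method — and it independently drives the outcome. That makes it a confounder, so the causal comparison is within prior GPA band levels.
Standardising the self-study programme to the population prior GPA band mix: 0.319·386/554 + 0.333·182/320 + 0.348·17/86 = 0.481.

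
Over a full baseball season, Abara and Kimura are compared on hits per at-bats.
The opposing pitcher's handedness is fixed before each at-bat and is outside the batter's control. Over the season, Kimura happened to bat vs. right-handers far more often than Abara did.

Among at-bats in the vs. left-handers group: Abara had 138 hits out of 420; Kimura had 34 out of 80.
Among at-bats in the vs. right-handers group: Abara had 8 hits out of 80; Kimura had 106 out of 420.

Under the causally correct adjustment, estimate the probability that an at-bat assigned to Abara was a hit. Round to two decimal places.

Here pitcher handedness is a common cause — it drives both which player a case falls under and the outcome. The crude comparison mixes populations; the stratum-specific rates are the causally relevant ones.
Standardising Abara to the population pitcher handedness mix: 0.500·138/420 + 0.500·8/80 = 0.214.

0.21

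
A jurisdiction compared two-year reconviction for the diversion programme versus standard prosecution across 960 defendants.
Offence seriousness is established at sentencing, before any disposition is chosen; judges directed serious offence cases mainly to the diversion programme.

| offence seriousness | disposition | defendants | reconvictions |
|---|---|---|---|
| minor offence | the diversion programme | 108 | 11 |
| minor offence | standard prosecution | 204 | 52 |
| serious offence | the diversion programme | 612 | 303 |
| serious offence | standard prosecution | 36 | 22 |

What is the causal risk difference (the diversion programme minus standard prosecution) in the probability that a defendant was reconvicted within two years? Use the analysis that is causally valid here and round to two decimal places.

-0.13

Within every offence seriousness level the diversion programme has the lower rate, yet pooled standard prosecution does — Simpson's reversal.
Offence seriousness is set before the disposition has any effect — it is not caused by the disposition — and it independently drives the outcome. That makes it a confounder, so the causal comparison is within offence seriousness levels.
Adjusting over the population distribution of offence seriousness: 0.325·(0.102−0.255) + 0.675·(0.495−0.611) = -0.128.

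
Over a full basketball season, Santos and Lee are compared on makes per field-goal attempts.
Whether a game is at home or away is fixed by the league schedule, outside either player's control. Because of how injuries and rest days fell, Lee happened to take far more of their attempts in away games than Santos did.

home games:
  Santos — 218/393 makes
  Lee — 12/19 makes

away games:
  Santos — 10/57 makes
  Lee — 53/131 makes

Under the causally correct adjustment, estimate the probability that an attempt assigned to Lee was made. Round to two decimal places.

0.56

Within every game venue level Lee has the higher rate, yet pooled Santos does — Simpson's reversal.
Nothing the player does changes game venue; the imbalance is an allocation artefact. With game venue also predicting the outcome, the pooled figure is confounded, and the within-stratum comparison is the causal one.
Standardising Lee to the population game venue mix: 0.687·12/19 + 0.313·53/131 = 0.560.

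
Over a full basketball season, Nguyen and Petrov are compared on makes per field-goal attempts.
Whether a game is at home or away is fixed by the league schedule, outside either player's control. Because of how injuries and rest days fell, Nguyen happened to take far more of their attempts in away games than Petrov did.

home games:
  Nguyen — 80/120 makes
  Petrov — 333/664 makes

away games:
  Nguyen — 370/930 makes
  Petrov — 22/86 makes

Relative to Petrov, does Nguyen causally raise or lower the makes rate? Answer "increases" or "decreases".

increases

The game venue-specific comparison favours Nguyen throughout, but the pooled figures favour Petrov. The question is whether to condition on game venue.
Game venue differs across players for reasons unrelated to any effect of the player itself, and it separately predicts the outcome — a classic confounder. We must compare within game venue levels.
Within each level — home games: 66.7% vs 50.2%; away games: 39.8% vs 25.6% — Nguyen is higher every time.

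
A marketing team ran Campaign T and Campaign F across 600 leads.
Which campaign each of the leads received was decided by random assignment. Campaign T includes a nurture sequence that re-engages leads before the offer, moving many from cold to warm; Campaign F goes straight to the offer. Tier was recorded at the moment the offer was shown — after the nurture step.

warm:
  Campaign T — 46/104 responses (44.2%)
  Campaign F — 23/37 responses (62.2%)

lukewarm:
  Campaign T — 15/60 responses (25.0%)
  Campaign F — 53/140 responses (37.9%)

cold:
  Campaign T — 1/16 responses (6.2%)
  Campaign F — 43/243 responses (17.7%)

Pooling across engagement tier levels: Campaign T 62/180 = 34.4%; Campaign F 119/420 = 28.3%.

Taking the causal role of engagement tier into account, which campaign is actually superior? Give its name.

Campaign T

Engagement tier lies on the pathway campaign → engagement tier → outcome, so adjusting for it blocks the indirect effect. For the total causal effect of campaign, use the unadjusted pooled rates.
Pooled: Campaign T 34.4% vs Campaign F 28.3%; Campaign T is higher overall.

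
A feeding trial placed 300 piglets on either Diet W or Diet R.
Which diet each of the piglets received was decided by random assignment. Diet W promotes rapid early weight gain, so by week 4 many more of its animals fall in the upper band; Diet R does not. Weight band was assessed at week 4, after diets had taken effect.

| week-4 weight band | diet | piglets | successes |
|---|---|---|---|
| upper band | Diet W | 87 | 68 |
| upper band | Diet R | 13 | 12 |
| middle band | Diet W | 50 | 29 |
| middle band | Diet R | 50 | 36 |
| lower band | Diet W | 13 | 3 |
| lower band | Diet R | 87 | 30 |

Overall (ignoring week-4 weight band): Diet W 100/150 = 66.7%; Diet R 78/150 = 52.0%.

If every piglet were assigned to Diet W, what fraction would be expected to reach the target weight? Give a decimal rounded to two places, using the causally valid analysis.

0.67

The distribution of week-4 weight band is itself part of what the diet does — it is an intermediate outcome. Holding it fixed would remove that part of the effect; the total effect is the pooled difference.
So P(outcome | do(Diet W)) is just the pooled rate for Diet W: 100/150 = 0.667.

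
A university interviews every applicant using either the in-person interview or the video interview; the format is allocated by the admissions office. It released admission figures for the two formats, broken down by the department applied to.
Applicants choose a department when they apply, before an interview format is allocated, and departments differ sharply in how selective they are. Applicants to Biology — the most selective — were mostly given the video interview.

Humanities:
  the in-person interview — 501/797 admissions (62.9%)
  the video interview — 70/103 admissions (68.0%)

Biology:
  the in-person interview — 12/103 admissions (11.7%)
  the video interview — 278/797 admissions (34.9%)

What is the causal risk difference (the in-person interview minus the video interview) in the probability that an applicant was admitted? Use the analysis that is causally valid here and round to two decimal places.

-0.14

Within every department level the video interview has the higher rate, yet pooled the in-person interview does — Simpson's reversal.
The imbalance in department arose from how applicants were allocated, not from anything the interview format did; and department independently affects the outcome. The pooled gap is confounded — condition on department.
Adjusting over the population distribution of department: 0.500·(0.629−0.680) + 0.500·(0.117−0.349) = -0.142.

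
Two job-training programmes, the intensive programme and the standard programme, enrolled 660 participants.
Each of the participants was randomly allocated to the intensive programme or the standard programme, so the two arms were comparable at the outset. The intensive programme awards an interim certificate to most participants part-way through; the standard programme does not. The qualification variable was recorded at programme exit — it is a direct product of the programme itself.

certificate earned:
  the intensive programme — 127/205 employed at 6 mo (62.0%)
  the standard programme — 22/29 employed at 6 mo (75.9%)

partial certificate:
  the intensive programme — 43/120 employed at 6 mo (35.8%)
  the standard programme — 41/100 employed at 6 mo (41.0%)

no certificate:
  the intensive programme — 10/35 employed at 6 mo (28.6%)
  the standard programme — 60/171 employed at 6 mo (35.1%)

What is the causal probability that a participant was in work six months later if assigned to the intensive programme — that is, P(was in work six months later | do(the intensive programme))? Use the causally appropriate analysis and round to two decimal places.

0.50

Qualification attained during the programme here is a post-treatment variable shaped by the programme; conditioning on it would introduce bias rather than remove it. The overall comparison is the causal one.
So P(outcome | do(the intensive programme)) is just the pooled rate for the intensive programme: 180/360 = 0.500.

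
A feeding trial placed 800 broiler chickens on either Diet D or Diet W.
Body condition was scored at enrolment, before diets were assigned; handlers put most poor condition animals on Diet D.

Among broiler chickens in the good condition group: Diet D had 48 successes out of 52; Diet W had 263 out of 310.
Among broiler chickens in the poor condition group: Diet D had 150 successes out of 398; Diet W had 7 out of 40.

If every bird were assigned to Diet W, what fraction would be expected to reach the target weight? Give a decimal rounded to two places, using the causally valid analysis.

The starting body condition-specific comparison favours Diet D throughout, but the pooled figures favour Diet W. The question is whether to condition on starting body condition.
Since starting body condition is a pre-existing factor (not a product of the diet) and it affects the outcome on its own, it is a confounder. The stratified rates, not the pooled rate, identify the causal effect.
Standardising Diet W to the population starting body condition mix: 0.453·263/310 + 0.547·7/40 = 0.480.

0.48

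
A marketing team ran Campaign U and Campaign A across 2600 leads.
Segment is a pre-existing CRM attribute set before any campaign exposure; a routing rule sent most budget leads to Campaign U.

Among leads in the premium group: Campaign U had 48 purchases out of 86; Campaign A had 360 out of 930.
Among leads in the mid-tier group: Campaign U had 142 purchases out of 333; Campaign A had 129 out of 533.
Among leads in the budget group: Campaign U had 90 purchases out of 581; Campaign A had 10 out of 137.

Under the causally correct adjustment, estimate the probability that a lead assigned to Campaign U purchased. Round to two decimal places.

The customer segment-specific comparison favours Campaign U throughout, but the pooled figures favour Campaign A. The question is whether to condition on customer segment.
Customer segment differs across campaigns for reasons unrelated to any effect of the campaign itself, and it separately predicts the outcome — a classic confounder. We must compare within customer segment levels.
Standardising Campaign U to the population customer segment mix: 0.391·48/86 + 0.333·142/333 + 0.276·90/581 = 0.403.

0.40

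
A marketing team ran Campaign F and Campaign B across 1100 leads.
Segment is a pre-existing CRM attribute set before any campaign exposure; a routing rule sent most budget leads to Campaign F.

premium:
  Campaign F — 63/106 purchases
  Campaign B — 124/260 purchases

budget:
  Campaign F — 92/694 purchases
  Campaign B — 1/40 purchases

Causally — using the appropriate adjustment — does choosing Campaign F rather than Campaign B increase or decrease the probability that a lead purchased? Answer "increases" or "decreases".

Since customer segment is a pre-existing factor (not a product of the campaign) and it affects the outcome on its own, it is a confounder. The stratified rates, not the pooled rate, identify the causal effect.
Within each level — premium: 59.4% vs 47.7%; budget: 13.3% vs 2.5% — Campaign F is higher every time.

increases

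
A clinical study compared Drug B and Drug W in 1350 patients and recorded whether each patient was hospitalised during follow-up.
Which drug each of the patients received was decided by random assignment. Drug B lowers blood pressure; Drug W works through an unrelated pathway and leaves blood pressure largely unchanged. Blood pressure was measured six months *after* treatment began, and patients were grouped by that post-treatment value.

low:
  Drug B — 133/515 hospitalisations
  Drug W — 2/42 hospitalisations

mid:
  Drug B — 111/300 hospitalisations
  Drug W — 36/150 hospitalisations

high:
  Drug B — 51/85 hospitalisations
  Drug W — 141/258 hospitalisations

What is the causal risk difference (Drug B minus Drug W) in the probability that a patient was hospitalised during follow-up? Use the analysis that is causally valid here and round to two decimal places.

Within every blood pressure level Drug W has the lower rate, yet pooled Drug B does — Simpson's reversal.
Blood pressure is recorded after the drug and is itself shifted by it — it sits on the causal path from drug to outcome. Conditioning on a mediator would strip out part of the effect we want; the pooled comparison gives the total causal effect.
The causal difference is the pooled difference: 0.328 − 0.398 = -0.070.

-0.07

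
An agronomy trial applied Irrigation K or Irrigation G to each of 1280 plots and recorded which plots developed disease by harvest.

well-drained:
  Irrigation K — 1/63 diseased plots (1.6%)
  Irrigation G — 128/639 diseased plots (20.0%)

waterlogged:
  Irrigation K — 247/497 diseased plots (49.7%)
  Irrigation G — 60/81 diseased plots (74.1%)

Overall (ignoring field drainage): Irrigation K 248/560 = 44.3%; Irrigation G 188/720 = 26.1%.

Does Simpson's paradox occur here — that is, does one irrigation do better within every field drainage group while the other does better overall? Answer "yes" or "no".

yes

Within each field drainage level (well-drained 1.6% vs 20.0%; waterlogged 49.7% vs 74.1%), Irrigation K has the lower rate every time. Pooled: 44.3% vs 26.1% — Irrigation G has the lower rate overall. The two comparisons disagree.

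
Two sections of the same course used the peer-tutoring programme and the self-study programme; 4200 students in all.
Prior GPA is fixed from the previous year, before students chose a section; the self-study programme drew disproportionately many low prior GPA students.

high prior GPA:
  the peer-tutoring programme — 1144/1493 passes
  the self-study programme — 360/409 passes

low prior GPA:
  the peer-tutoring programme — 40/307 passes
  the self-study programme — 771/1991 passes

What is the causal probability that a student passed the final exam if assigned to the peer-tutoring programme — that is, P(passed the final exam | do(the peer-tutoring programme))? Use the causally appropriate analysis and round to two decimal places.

Prior GPA band differs across teaching methods for reasons unrelated to any effect of the teaching method itself, and it separately predicts the outcome — a classic confounder. We must compare within prior GPA band levels.
Standardising the peer-tutoring programme to the population prior GPA band mix: 0.453·1144/1493 + 0.547·40/307 = 0.418.

0.42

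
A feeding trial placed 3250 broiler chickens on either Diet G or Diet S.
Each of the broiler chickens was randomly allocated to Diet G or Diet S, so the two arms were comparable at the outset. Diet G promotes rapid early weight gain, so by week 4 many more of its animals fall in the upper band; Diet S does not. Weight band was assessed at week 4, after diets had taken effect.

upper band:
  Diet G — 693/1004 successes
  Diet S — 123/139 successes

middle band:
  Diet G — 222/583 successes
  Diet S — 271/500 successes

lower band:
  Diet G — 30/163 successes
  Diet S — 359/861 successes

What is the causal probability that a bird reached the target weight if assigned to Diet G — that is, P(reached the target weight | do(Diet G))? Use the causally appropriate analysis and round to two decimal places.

The distribution of week-4 weight band is itself part of what the diet does — it is an intermediate outcome. Holding it fixed would remove that part of the effect; the total effect is the pooled difference.
So P(outcome | do(Diet G)) is just the pooled rate for Diet G: 945/1750 = 0.540.

0.54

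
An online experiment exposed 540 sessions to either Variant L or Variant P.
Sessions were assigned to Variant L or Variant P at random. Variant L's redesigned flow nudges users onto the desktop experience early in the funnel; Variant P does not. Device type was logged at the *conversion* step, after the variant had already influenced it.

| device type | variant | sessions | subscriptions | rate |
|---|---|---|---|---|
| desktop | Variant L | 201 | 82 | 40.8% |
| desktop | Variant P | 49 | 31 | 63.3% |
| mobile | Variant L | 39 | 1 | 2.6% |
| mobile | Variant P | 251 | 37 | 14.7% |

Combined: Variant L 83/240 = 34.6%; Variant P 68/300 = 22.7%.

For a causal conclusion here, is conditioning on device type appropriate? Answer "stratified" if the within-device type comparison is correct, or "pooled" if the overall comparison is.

pooled

Because the variant influences device type, device type is a post-treatment mediator, not a confounder. Stratifying on it would bias the estimate; the causal effect is the crude pooled difference.
Pooled: Variant L 34.6% vs Variant P 22.7%; Variant L is higher overall.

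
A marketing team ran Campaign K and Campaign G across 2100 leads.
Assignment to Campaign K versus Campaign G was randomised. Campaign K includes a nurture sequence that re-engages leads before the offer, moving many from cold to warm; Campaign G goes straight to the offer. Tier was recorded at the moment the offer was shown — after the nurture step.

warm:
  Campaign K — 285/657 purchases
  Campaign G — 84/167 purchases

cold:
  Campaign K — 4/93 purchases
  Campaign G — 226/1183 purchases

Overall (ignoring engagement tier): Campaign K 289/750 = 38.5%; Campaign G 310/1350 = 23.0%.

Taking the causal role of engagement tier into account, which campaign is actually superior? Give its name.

Campaign K

The distribution of engagement tier is itself part of what the campaign does — it is an intermediate outcome. Holding it fixed would remove that part of the effect; the total effect is the pooled difference.
Pooled: Campaign K 38.5% vs Campaign G 23.0%; Campaign K is higher overall.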